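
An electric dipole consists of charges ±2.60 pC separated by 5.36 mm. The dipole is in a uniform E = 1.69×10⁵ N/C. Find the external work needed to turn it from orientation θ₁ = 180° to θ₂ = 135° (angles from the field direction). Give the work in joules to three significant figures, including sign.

Dipole moment p = qd = (2.60×10⁻¹² C)(0.00536 m) = 1.394×10⁻¹⁴ C·m.
W_ext = ΔU = U(θ₂) − U(θ₁) = −pE cosθ₂ − (−pE cosθ₁) = pE(cosθ₁ − cosθ₂).
W = (1.394×10⁻¹⁴)(1.69×10⁵)·(cos180° − cos135°) = (2.356×10⁻⁹)·(-0.2929) = -6.900×10⁻¹⁰ J.

W ≈ -6.90×10⁻¹⁰ J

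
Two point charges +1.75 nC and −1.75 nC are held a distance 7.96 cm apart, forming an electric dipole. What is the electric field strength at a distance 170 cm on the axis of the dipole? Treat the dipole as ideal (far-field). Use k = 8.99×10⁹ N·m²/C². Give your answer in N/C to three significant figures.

E ≈ 0.510 N/C

Dipole moment p = qd = (1.75×10⁻⁹ C)(0.0796 m) = 1.393×10⁻¹⁰ C·m.
On the dipole axis E = 2kp/r³.
E = 2·(8.99×10⁹)(1.393×10⁻¹⁰) / (1.70)³ = 0.5098 N/C.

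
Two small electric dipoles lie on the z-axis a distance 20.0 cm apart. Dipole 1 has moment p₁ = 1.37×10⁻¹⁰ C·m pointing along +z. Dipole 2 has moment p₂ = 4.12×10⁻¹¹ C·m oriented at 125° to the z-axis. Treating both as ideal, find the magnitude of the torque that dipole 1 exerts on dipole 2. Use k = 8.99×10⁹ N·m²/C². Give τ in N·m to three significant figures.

τ ≈ 1.04×10⁻⁸ N·m

The second dipole sits on the axis of the first, so the field there is axial: E₁ = 2kp₁/r³ along +z.
E₁ = 2(8.99×10⁹)(1.37×10⁻¹⁰)/(0.200)³ = 307.9 N/C.
Torque on the second dipole: τ = p₂ E₁ sinθ.
τ = (4.12×10⁻¹¹)(307.9)·sin125° = 1.039×10⁻⁸ N·m.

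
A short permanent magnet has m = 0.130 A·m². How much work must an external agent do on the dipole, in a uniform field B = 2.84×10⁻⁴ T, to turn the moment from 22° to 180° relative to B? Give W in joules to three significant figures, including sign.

W ≈ 7.12×10⁻⁵ J

W_ext = ΔU = −mB cosθ₂ + mB cosθ₁ = mB(cosθ₁ − cosθ₂).
W = (0.130)(2.84×10⁻⁴)·(cos22° − cos180°) = (3.692×10⁻⁵)·(+1.9272) = 7.115×10⁻⁵ J.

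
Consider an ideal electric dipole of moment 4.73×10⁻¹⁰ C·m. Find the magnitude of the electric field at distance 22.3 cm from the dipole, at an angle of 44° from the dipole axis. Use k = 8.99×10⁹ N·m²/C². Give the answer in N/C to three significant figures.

At angle θ the dipole field magnitude is E = (kp/r³)·√(1 + 3cos²θ).
kp/r³ = (8.99×10⁹)(4.73×10⁻¹⁰) / (0.223)³ = 383.4 N/C.
√(1 + 3cos²44°) = √(1 + 3·0.5174) = √2.5523 ≈ 1.5976.
E ≈ 383.4 × 1.598 = 612.6 N/C.

E ≈ 613 N/C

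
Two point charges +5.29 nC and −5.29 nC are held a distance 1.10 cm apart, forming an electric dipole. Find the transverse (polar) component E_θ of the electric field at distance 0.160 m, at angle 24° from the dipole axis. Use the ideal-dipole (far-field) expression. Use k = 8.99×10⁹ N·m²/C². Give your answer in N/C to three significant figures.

E_θ ≈ 51.9 N/C

Dipole moment p = qd = (5.29×10⁻⁹ C)(0.0110 m) = 5.819×10⁻¹¹ C·m.
For a dipole, E_θ = (kp sinθ)/r³.
kp/r³ = (8.99×10⁹)(5.819×10⁻¹¹)/(0.160)³ = 127.7 N/C.
E_θ = 127.7·sin24° = 51.95 N/C.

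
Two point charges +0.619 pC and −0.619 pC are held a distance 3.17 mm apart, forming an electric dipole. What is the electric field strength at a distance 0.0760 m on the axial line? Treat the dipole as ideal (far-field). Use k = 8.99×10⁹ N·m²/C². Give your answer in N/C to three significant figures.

E ≈ 0.0804 N/C

Dipole moment p = qd = (6.19×10⁻¹³ C)(0.00317 m) = 1.962×10⁻¹⁵ C·m.
On the dipole axis E = 2kp/r³.
E = 2·(8.99×10⁹)(1.962×10⁻¹⁵) / (0.0760)³ = 0.08036 N/C.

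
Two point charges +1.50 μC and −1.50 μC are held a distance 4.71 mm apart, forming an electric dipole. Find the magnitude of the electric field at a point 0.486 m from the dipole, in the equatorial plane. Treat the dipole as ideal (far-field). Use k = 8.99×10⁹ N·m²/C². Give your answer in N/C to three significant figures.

E ≈ 553 N/C

Dipole moment p = qd = (1.50×10⁻⁶ C)(0.00471 m) = 7.065×10⁻⁹ C·m.
On the perpendicular bisector E = kp/r³ (half the axial value at the same distance).
E = (8.99×10⁹)(7.065×10⁻⁹) / (0.486)³ = 553.3 N/C.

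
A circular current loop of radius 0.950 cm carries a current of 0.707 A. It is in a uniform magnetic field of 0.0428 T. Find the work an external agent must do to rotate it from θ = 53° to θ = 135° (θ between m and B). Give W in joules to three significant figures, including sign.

W ≈ 1.12×10⁻⁵ J

Magnetic moment m = IA = Iπa² = (0.707)·π·(0.00950)² = 2.005×10⁻⁴ A·m².
W_ext = ΔU = −mB cosθ₂ + mB cosθ₁ = mB(cosθ₁ − cosθ₂).
W = (2.005×10⁻⁴)(0.0428)·(cos53° − cos135°) = (8.581×10⁻⁶)·(+1.3089) = 1.123×10⁻⁵ J.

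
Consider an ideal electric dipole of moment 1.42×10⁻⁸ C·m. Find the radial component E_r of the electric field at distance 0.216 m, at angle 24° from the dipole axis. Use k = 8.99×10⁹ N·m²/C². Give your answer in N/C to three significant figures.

For a dipole, E_r = (2kp cosθ)/r³.
kp/r³ = (8.99×10⁹)(1.42×10⁻⁸)/(0.216)³ = 1.267×10⁴ N/C.
E_r = 2·1.267×10⁴·cos24° = 2.314×10⁴ N/C.

E_r ≈ 2.31×10⁴ N/C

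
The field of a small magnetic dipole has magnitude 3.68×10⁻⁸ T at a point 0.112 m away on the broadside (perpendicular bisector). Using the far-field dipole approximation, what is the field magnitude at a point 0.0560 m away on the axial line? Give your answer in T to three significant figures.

B ≈ 5.89×10⁻⁷ T

Dipole fields scale as 1/r³ in the far field.
The axial field is twice the equatorial field at the same r, so the geometry factor is 2/1.
B₂ = B₁ · (2/1) · (r₁/r₂)³ = 3.68×10⁻⁸ · 2 · (0.112/0.0560)³.
(r₁/r₂)³ = (2)³ = 8.
B₂ ≈ 5.888×10⁻⁷ T.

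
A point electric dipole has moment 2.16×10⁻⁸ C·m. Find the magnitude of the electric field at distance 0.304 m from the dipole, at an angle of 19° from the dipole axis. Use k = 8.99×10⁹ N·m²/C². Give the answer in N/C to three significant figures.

At angle θ the dipole field magnitude is E = (kp/r³)·√(1 + 3cos²θ).
kp/r³ = (8.99×10⁹)(2.16×10⁻⁸) / (0.304)³ = 6912 N/C.
√(1 + 3cos²19°) = √(1 + 3·0.8940) = √3.6820 ≈ 1.9189.
E ≈ 6912 × 1.919 = 1.326×10⁴ N/C.

E ≈ 1.33×10⁴ N/C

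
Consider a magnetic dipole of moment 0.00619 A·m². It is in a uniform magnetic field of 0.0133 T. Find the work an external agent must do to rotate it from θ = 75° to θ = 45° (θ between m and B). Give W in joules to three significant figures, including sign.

W ≈ -3.69×10⁻⁵ J

W_ext = ΔU = −mB cosθ₂ + mB cosθ₁ = mB(cosθ₁ − cosθ₂).
W = (0.00619)(0.0133)·(cos75° − cos45°) = (8.233×10⁻⁵)·(-0.4483) = -3.691×10⁻⁵ J.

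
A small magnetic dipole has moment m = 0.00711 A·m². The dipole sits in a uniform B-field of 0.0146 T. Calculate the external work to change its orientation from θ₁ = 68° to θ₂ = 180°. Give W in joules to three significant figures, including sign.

W ≈ 1.43×10⁻⁴ J

W_ext = ΔU = −mB cosθ₂ + mB cosθ₁ = mB(cosθ₁ − cosθ₂).
W = (0.00711)(0.0146)·(cos68° − cos180°) = (1.038×10⁻⁴)·(+1.3746) = 1.427×10⁻⁴ J.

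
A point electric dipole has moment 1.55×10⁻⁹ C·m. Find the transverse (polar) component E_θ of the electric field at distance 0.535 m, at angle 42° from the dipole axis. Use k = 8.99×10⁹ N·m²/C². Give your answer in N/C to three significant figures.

E_θ ≈ 60.9 N/C

For a dipole, E_θ = (kp sinθ)/r³.
kp/r³ = (8.99×10⁹)(1.55×10⁻⁹)/(0.535)³ = 91.00 N/C.
E_θ = 91.00·sin42° = 60.89 N/C.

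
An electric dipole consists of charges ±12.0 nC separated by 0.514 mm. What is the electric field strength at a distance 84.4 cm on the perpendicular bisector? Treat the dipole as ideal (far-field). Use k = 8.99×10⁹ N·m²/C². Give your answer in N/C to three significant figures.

Dipole moment p = qd = (1.20×10⁻⁸ C)(5.14×10⁻⁴ m) = 6.168×10⁻¹² C·m.
On the perpendicular bisector E = kp/r³ (half the axial value at the same distance).
E = (8.99×10⁹)(6.168×10⁻¹²) / (0.844)³ = 0.09223 N/C.

E ≈ 0.0922 N/C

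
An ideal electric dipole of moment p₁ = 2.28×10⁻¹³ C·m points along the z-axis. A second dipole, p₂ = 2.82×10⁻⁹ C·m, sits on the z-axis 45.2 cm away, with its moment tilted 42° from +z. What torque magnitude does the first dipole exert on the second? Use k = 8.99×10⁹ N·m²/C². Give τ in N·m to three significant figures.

The second dipole sits on the axis of the first, so the field there is axial: E₁ = 2kp₁/r³ along +z.
E₁ = 2(8.99×10⁹)(2.28×10⁻¹³)/(0.452)³ = 0.04439 N/C.
Torque on the second dipole: τ = p₂ E₁ sinθ.
τ = (2.82×10⁻⁹)(0.04439)·sin42° = 8.377×10⁻¹¹ N·m.

τ ≈ 8.38×10⁻¹¹ N·m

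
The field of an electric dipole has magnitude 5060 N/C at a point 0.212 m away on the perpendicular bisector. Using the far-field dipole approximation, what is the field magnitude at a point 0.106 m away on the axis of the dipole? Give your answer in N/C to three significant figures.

Dipole fields scale as 1/r³ in the far field.
The axial field is twice the equatorial field at the same r, so the geometry factor is 2/1.
E₂ = E₁ · (2/1) · (r₁/r₂)³ = 5060 · 2 · (0.212/0.106)³.
(r₁/r₂)³ = (2)³ = 8.
E₂ ≈ 8.096×10⁴ N/C.

E ≈ 8.10×10⁴ N/C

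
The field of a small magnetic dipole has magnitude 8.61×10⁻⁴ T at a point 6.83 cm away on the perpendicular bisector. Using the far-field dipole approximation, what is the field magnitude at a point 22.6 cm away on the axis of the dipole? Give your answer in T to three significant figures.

B ≈ 4.75×10⁻⁵ T

Dipole fields scale as 1/r³ in the far field.
The axial field is twice the equatorial field at the same r, so the geometry factor is 2/1.
B₂ = B₁ · (2/1) · (r₁/r₂)³ = 8.61×10⁻⁴ · 2 · (6.83/22.6)³.
(r₁/r₂)³ = (0.3022)³ = 0.0276.
B₂ ≈ 4.753×10⁻⁵ T.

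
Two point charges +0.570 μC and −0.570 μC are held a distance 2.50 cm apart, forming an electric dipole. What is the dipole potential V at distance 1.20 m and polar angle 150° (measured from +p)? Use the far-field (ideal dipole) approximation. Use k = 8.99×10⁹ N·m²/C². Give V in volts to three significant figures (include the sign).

V ≈ -77.0 V

Dipole moment p = qd = (5.70×10⁻⁷ C)(0.0250 m) = 1.425×10⁻⁸ C·m.
The dipole potential is V = kp cosθ / r².
V = (8.99×10⁹)(1.425×10⁻⁸)·cos150° / (1.20)² = -77.04 V.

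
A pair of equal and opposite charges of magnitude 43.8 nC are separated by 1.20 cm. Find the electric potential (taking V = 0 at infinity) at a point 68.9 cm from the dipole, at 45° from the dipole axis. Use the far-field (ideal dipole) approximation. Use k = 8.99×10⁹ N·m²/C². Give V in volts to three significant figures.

V ≈ 7.04 V

Dipole moment p = qd = (4.38×10⁻⁸ C)(0.0120 m) = 5.256×10⁻¹⁰ C·m.
The dipole potential is V = kp cosθ / r².
V = (8.99×10⁹)(5.256×10⁻¹⁰)·cos45° / (0.689)² = 7.038 V.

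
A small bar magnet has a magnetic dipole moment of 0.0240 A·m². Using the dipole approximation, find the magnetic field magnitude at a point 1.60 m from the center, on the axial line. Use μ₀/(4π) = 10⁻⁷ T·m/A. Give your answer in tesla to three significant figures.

On axis B = (μ₀/4π)·2m/r³.
B = 2·(10⁻⁷)·(0.0240) / (1.60)³ = 1.172×10⁻⁹ T.

B ≈ 1.17×10⁻⁹ T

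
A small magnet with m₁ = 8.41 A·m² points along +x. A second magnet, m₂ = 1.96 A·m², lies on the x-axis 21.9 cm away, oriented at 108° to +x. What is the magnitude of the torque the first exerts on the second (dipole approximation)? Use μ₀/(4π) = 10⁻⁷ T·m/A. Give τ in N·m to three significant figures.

τ ≈ 2.99×10⁻⁴ N·m

Dipole B is on the axis of dipole A, so B₁ there is axial: B₁ = (μ₀/4π)·2m₁/r³ along +x.
B₁ = 2(10⁻⁷)(8.41)/(0.219)³ = 1.601×10⁻⁴ T.
τ = m₂ B₁ sinθ.
τ = (1.96)(1.601×10⁻⁴)·sin108° = 2.985×10⁻⁴ N·m.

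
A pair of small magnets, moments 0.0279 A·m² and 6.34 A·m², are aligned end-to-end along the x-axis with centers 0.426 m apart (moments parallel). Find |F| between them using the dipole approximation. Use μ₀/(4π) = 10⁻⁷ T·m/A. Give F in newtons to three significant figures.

F ≈ 3.22×10⁻⁶ N

On-axis B of dipole 1: B = (μ₀/4π)·2m₁/r³. Force on dipole 2: F = m₂·dB/dr.
dB/dr = −(μ₀/4π)·6m₁/r⁴, so |F| = (μ₀/4π)·6m₁m₂/r⁴.
F = 6(10⁻⁷)(0.0279)(6.34)/(0.426)⁴ = 3.223×10⁻⁶ N.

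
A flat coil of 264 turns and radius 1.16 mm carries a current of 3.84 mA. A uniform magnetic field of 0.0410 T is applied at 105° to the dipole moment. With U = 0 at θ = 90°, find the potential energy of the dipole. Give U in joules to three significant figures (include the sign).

U ≈ 4.55×10⁻⁸ J

m = NIA = NIπa² = 264·(0.00384)·π·(0.00116)² = 4.285×10⁻⁶ A·m².
U = −m·B = −mB cosθ.
U = −(4.285×10⁻⁶)(0.0410)·cos105° = 4.547×10⁻⁸ J.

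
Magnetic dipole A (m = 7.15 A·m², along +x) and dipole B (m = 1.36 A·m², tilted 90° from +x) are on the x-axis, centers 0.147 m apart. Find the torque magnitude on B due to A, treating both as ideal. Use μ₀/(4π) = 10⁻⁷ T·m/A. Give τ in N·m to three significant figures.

Dipole B is on the axis of dipole A, so B₁ there is axial: B₁ = (μ₀/4π)·2m₁/r³ along +x.
B₁ = 2(10⁻⁷)(7.15)/(0.147)³ = 4.502×10⁻⁴ T.
τ = m₂ B₁ sinθ.
τ = (1.36)(4.502×10⁻⁴)·sin90° = 6.122×10⁻⁴ N·m.

τ ≈ 6.12×10⁻⁴ N·m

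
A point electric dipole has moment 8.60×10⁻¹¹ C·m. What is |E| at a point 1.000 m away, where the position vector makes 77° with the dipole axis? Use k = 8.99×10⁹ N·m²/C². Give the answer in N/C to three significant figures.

E ≈ 0.830 N/C

At angle θ the dipole field magnitude is E = (kp/r³)·√(1 + 3cos²θ).
kp/r³ = (8.99×10⁹)(8.60×10⁻¹¹) / (1.00)³ = 0.7731 N/C.
√(1 + 3cos²77°) = √(1 + 3·0.0506) = √1.1518 ≈ 1.0732.
E ≈ 0.7731 × 1.073 = 0.8298 N/C.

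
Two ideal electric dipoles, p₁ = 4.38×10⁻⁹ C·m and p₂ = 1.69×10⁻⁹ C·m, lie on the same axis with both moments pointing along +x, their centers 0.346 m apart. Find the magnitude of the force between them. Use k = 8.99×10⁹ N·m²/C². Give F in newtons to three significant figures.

F ≈ 2.79×10⁻⁵ N

On-axis field of dipole 1 at distance r: E = 2kp₁/r³. Force on dipole 2 is F = p₂·dE/dr (gradient along axis).
dE/dr = −6kp₁/r⁴, so |F| = 6kp₁p₂/r⁴ (attractive for aligned moments).
F = 6(8.99×10⁹)(4.38×10⁻⁹)(1.69×10⁻⁹)/(0.346)⁴ = 2.786×10⁻⁵ N.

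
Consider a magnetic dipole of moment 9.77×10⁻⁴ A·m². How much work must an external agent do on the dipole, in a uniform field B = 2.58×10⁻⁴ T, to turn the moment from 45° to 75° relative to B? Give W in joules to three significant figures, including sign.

W ≈ 1.13×10⁻⁷ J

W_ext = ΔU = −mB cosθ₂ + mB cosθ₁ = mB(cosθ₁ − cosθ₂).
W = (9.77×10⁻⁴)(2.58×10⁻⁴)·(cos45° − cos75°) = (2.521×10⁻⁷)·(+0.4483) = 1.130×10⁻⁷ J.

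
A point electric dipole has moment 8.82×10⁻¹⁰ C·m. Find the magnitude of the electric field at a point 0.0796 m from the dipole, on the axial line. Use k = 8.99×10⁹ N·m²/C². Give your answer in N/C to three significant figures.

On the dipole axis E = 2kp/r³.
E = 2·(8.99×10⁹)(8.82×10⁻¹⁰) / (0.0796)³ = 3.144×10⁴ N/C.

E ≈ 3.14×10⁴ N/C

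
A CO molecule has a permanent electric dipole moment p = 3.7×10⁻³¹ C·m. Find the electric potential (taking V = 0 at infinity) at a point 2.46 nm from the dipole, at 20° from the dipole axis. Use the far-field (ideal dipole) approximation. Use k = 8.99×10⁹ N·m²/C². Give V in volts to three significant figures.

V ≈ 5.17×10⁻⁴ V

The dipole potential is V = kp cosθ / r².
V = (8.99×10⁹)(3.70×10⁻³¹)·cos20° / (2.46×10⁻⁹)² = 5.165×10⁻⁴ V.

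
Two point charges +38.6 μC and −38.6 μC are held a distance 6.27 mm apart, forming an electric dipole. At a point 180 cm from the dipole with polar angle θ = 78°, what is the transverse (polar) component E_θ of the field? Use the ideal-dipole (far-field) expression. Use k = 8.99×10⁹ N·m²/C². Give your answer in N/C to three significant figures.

Dipole moment p = qd = (3.86×10⁻⁵ C)(0.00627 m) = 2.42×10⁻⁷ C·m.
For a dipole, E_θ = (kp sinθ)/r³.
kp/r³ = (8.99×10⁹)(2.42×10⁻⁷)/(1.80)³ = 373.0 N/C.
E_θ = 373.0·sin78° = 364.9 N/C.

E_θ ≈ 365 N/C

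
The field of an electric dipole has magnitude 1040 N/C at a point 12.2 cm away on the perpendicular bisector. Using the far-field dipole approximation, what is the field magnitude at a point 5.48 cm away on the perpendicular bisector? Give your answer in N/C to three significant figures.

Dipole fields scale as 1/r³ in the far field; the geometry is the same at both points.
E₂ = E₁ · (r₁/r₂)³ = 1040 · (12.2/5.48)³.
(r₁/r₂)³ = (2.226)³ = 11.03.
E₂ ≈ 1.148×10⁴ N/C.

E ≈ 1.15×10⁴ N/C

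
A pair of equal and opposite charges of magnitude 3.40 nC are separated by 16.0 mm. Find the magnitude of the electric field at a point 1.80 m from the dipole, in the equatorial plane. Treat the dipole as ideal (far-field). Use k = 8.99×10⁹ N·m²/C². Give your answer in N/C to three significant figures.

E ≈ 0.0839 N/C

Dipole moment p = qd = (3.40×10⁻⁹ C)(0.0160 m) = 5.44×10⁻¹¹ C·m.
In the equatorial plane E = kp/r³.
E = (8.99×10⁹)(5.44×10⁻¹¹) / (1.80)³ = 0.08386 N/C.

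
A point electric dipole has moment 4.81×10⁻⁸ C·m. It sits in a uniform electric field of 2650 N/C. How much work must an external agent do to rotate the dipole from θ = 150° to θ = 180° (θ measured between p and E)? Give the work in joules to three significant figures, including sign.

W_ext = ΔU = U(θ₂) − U(θ₁) = −pE cosθ₂ − (−pE cosθ₁) = pE(cosθ₁ − cosθ₂).
W = (4.81×10⁻⁸)(2650)·(cos150° − cos180°) = (1.275×10⁻⁴)·(+0.1340) = 1.708×10⁻⁵ J.

W ≈ 1.71×10⁻⁵ J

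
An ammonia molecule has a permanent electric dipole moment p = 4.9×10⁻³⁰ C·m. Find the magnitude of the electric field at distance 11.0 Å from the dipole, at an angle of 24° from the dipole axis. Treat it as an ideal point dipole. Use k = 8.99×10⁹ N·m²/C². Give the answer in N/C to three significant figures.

E ≈ 6.19×10⁷ N/C

At angle θ the dipole field magnitude is E = (kp/r³)·√(1 + 3cos²θ).
kp/r³ = (8.99×10⁹)(4.90×10⁻³⁰) / (1.10×10⁻⁹)³ = 3.310×10⁷ N/C.
√(1 + 3cos²24°) = √(1 + 3·0.8346) = √3.5037 ≈ 1.8718.
E ≈ 3.310×10⁷ × 1.872 = 6.195×10⁷ N/C.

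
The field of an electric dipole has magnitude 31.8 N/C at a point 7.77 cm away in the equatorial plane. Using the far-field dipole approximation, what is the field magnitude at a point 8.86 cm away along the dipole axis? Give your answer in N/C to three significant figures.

E ≈ 42.9 N/C

Dipole fields scale as 1/r³ in the far field.
The axial field is twice the equatorial field at the same r, so the geometry factor is 2/1.
E₂ = E₁ · (2/1) · (r₁/r₂)³ = 31.8 · 2 · (7.77/8.86)³.
(r₁/r₂)³ = (0.877)³ = 0.6745.
E₂ ≈ 42.90 N/C.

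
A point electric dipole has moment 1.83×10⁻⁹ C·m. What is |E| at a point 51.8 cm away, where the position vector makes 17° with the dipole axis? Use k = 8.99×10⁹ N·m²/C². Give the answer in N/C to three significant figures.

E ≈ 229 N/C

At angle θ the dipole field magnitude is E = (kp/r³)·√(1 + 3cos²θ).
kp/r³ = (8.99×10⁹)(1.83×10⁻⁹) / (0.518)³ = 118.4 N/C.
√(1 + 3cos²17°) = √(1 + 3·0.9145) = √3.7436 ≈ 1.9348.
E ≈ 118.4 × 1.935 = 229.0 N/C.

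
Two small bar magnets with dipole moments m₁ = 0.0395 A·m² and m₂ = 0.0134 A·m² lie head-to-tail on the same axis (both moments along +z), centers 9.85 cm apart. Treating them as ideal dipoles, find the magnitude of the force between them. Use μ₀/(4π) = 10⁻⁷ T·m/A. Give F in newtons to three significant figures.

F ≈ 3.37×10⁻⁶ N

On-axis B of dipole 1: B = (μ₀/4π)·2m₁/r³. Force on dipole 2: F = m₂·dB/dr.
dB/dr = −(μ₀/4π)·6m₁/r⁴, so |F| = (μ₀/4π)·6m₁m₂/r⁴.
F = 6(10⁻⁷)(0.0395)(0.0134)/(0.0985)⁴ = 3.374×10⁻⁶ N.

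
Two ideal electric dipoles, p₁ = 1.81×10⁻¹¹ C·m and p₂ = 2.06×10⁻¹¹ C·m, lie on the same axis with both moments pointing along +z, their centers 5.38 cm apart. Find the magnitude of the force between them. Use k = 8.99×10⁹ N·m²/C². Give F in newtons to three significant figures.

F ≈ 2.40×10⁻⁶ N

On-axis field of dipole 1 at distance r: E = 2kp₁/r³. Force on dipole 2 is F = p₂·dE/dr (gradient along axis).
dE/dr = −6kp₁/r⁴, so |F| = 6kp₁p₂/r⁴ (attractive for aligned moments).
F = 6(8.99×10⁹)(1.81×10⁻¹¹)(2.06×10⁻¹¹)/(0.0538)⁴ = 2.401×10⁻⁶ N.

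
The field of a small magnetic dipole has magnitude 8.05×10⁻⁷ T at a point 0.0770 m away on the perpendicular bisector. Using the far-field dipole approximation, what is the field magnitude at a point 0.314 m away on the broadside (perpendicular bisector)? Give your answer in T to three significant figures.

B ≈ 1.19×10⁻⁸ T

Dipole fields scale as 1/r³ in the far field; the geometry is the same at both points.
B₂ = B₁ · (r₁/r₂)³ = 8.05×10⁻⁷ · (0.0770/0.314)³.
(r₁/r₂)³ = (0.2452)³ = 0.01475.
B₂ ≈ 1.187×10⁻⁸ T.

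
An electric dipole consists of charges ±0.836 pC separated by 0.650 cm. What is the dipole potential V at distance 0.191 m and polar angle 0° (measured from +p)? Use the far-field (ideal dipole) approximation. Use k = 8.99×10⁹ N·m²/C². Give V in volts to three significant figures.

V ≈ 0.00134 V

Dipole moment p = qd = (8.36×10⁻¹³ C)(0.00650 m) = 5.434×10⁻¹⁵ C·m.
The dipole potential is V = kp cosθ / r².
V = (8.99×10⁹)(5.434×10⁻¹⁵)·cos0° / (0.191)² = 0.001339 V.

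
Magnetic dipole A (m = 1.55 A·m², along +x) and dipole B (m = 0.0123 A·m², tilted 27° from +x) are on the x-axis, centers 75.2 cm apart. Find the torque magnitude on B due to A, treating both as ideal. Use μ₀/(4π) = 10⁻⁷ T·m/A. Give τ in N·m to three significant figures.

τ ≈ 4.07×10⁻⁹ N·m

Dipole B is on the axis of dipole A, so B₁ there is axial: B₁ = (μ₀/4π)·2m₁/r³ along +x.
B₁ = 2(10⁻⁷)(1.55)/(0.752)³ = 7.290×10⁻⁷ T.
τ = m₂ B₁ sinθ.
τ = (0.0123)(7.290×10⁻⁷)·sin27° = 4.071×10⁻⁹ N·m.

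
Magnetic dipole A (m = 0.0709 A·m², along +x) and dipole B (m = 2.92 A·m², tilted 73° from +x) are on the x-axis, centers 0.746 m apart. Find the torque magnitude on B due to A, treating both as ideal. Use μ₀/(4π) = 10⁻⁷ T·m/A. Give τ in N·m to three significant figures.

τ ≈ 9.54×10⁻⁸ N·m

Dipole B is on the axis of dipole A, so B₁ there is axial: B₁ = (μ₀/4π)·2m₁/r³ along +x.
B₁ = 2(10⁻⁷)(0.0709)/(0.746)³ = 3.416×10⁻⁸ T.
τ = m₂ B₁ sinθ.
τ = (2.92)(3.416×10⁻⁸)·sin73° = 9.538×10⁻⁸ N·m.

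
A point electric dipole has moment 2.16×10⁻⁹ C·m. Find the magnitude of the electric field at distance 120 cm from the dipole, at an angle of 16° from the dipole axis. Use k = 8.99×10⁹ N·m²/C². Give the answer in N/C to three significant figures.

E ≈ 21.8 N/C

At angle θ the dipole field magnitude is E = (kp/r³)·√(1 + 3cos²θ).
kp/r³ = (8.99×10⁹)(2.16×10⁻⁹) / (1.20)³ = 11.24 N/C.
√(1 + 3cos²16°) = √(1 + 3·0.9240) = √3.7721 ≈ 1.9422.
E ≈ 11.24 × 1.942 = 21.83 N/C.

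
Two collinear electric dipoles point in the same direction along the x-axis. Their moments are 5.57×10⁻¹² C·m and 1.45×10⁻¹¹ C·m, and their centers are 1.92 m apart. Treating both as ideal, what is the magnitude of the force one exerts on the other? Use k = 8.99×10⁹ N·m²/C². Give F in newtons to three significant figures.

F ≈ 3.21×10⁻¹³ N

On-axis field of dipole 1 at distance r: E = 2kp₁/r³. Force on dipole 2 is F = p₂·dE/dr (gradient along axis).
dE/dr = −6kp₁/r⁴, so |F| = 6kp₁p₂/r⁴ (attractive for aligned moments).
F = 6(8.99×10⁹)(5.57×10⁻¹²)(1.45×10⁻¹¹)/(1.92)⁴ = 3.206×10⁻¹³ N.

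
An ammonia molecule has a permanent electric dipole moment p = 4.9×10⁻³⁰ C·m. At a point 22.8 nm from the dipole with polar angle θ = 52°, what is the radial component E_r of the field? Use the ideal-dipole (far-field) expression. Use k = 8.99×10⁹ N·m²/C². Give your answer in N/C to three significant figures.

E_r ≈ 4580 N/C

For a dipole, E_r = (2kp cosθ)/r³.
kp/r³ = (8.99×10⁹)(4.90×10⁻³⁰)/(2.28×10⁻⁸)³ = 3717 N/C.
E_r = 2·3717·cos52° = 4576 N/C.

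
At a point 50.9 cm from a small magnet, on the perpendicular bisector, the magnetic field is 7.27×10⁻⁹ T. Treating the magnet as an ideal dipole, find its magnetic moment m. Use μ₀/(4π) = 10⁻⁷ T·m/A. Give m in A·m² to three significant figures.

m ≈ 0.00959 A·m²

In the equatorial plane B = (μ₀/4π)·m/r³, so m = Br³·4π/(μ₀).
m = (7.27×10⁻⁹)·(0.509)³ / (10⁻⁷) = 0.009587 A·m².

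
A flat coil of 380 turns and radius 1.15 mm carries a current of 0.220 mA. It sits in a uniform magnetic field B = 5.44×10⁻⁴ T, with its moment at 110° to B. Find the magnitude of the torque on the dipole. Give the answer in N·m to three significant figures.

m = NIA = NIπa² = 380·(2.20×10⁻⁴)·π·(0.00115)² = 3.473×10⁻⁷ A·m².
Torque on a magnetic dipole: τ = mB sinθ.
τ = (3.473×10⁻⁷)(5.44×10⁻⁴)·sin110° = 1.775×10⁻¹⁰ N·m.

τ ≈ 1.78×10⁻¹⁰ N·m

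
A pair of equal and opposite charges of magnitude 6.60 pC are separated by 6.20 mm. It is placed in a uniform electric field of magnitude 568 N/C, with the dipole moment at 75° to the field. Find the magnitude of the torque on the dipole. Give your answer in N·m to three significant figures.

Dipole moment p = qd = (6.60×10⁻¹² C)(0.00620 m) = 4.092×10⁻¹⁴ C·m.
Torque on an electric dipole: τ = pE sinθ.
τ = (4.092×10⁻¹⁴)(568)·sin75° = 2.245×10⁻¹¹ N·m.

τ ≈ 2.25×10⁻¹¹ N·m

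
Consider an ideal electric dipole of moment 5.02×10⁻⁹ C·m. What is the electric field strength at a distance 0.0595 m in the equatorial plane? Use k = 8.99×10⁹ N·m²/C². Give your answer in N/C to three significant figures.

On the perpendicular bisector E = kp/r³ (half the axial value at the same distance).
E = (8.99×10⁹)(5.02×10⁻⁹) / (0.0595)³ = 2.142×10⁵ N/C.

E ≈ 2.14×10⁵ N/C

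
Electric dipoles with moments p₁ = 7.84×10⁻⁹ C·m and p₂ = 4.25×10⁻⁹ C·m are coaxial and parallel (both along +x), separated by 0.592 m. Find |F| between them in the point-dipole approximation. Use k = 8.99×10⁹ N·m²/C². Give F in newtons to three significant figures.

F ≈ 1.46×10⁻⁵ N

On-axis field of dipole 1 at distance r: E = 2kp₁/r³. Force on dipole 2 is F = p₂·dE/dr (gradient along axis).
dE/dr = −6kp₁/r⁴, so |F| = 6kp₁p₂/r⁴ (attractive for aligned moments).
F = 6(8.99×10⁹)(7.84×10⁻⁹)(4.25×10⁻⁹)/(0.592)⁴ = 1.463×10⁻⁵ N.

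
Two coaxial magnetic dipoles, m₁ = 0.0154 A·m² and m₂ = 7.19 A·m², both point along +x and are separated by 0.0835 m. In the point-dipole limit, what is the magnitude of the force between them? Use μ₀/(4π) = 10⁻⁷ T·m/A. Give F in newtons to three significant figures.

F ≈ 0.00137 N

On-axis B of dipole 1: B = (μ₀/4π)·2m₁/r³. Force on dipole 2: F = m₂·dB/dr.
dB/dr = −(μ₀/4π)·6m₁/r⁴, so |F| = (μ₀/4π)·6m₁m₂/r⁴.
F = 6(10⁻⁷)(0.0154)(7.19)/(0.0835)⁴ = 0.001367 N.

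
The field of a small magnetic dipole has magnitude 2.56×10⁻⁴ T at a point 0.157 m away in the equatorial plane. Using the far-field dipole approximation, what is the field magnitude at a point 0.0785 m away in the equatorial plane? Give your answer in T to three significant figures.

Dipole fields scale as 1/r³ in the far field; the geometry is the same at both points.
B₂ = B₁ · (r₁/r₂)³ = 2.56×10⁻⁴ · (0.157/0.0785)³.
(r₁/r₂)³ = (2)³ = 8.
B₂ ≈ 0.002048 T.

B ≈ 0.00205 T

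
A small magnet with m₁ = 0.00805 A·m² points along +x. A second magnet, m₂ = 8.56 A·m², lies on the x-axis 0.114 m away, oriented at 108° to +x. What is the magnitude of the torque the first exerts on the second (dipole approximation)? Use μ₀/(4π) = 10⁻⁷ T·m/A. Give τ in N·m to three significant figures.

τ ≈ 8.85×10⁻⁶ N·m

Dipole B is on the axis of dipole A, so B₁ there is axial: B₁ = (μ₀/4π)·2m₁/r³ along +x.
B₁ = 2(10⁻⁷)(0.00805)/(0.114)³ = 1.087×10⁻⁶ T.
τ = m₂ B₁ sinθ.
τ = (8.56)(1.087×10⁻⁶)·sin108° = 8.847×10⁻⁶ N·m.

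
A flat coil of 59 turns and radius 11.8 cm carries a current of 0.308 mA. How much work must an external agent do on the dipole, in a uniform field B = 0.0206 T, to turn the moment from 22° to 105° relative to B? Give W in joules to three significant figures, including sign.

W ≈ 1.94×10⁻⁵ J

m = NIA = NIπa² = 59·(3.08×10⁻⁴)·π·(0.118)² = 7.949×10⁻⁴ A·m².
W_ext = ΔU = −mB cosθ₂ + mB cosθ₁ = mB(cosθ₁ − cosθ₂).
W = (7.949×10⁻⁴)(0.0206)·(cos22° − cos105°) = (1.637×10⁻⁵)·(+1.1860) = 1.942×10⁻⁵ J.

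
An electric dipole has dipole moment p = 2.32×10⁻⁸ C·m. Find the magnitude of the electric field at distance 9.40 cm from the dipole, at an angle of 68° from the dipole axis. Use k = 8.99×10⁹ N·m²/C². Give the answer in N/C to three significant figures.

At angle θ the dipole field magnitude is E = (kp/r³)·√(1 + 3cos²θ).
kp/r³ = (8.99×10⁹)(2.32×10⁻⁸) / (0.0940)³ = 2.511×10⁵ N/C.
√(1 + 3cos²68°) = √(1 + 3·0.1403) = √1.4210 ≈ 1.1921.
E ≈ 2.511×10⁵ × 1.192 = 2.993×10⁵ N/C.

E ≈ 2.99×10⁵ N/C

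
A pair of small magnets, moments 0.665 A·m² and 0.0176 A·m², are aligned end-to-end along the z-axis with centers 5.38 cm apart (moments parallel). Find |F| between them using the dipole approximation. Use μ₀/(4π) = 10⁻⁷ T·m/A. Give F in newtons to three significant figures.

On-axis B of dipole 1: B = (μ₀/4π)·2m₁/r³. Force on dipole 2: F = m₂·dB/dr.
dB/dr = −(μ₀/4π)·6m₁/r⁴, so |F| = (μ₀/4π)·6m₁m₂/r⁴.
F = 6(10⁻⁷)(0.665)(0.0176)/(0.0538)⁴ = 8.382×10⁻⁴ N.

F ≈ 8.38×10⁻⁴ N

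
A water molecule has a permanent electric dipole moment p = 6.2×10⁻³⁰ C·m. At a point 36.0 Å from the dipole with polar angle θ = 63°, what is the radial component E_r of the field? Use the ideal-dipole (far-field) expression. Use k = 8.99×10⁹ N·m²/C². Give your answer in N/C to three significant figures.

E_r ≈ 1.08×10⁶ N/C

For a dipole, E_r = (2kp cosθ)/r³.
kp/r³ = (8.99×10⁹)(6.20×10⁻³⁰)/(3.60×10⁻⁹)³ = 1.195×10⁶ N/C.
E_r = 2·1.195×10⁶·cos63° = 1.085×10⁶ N/C.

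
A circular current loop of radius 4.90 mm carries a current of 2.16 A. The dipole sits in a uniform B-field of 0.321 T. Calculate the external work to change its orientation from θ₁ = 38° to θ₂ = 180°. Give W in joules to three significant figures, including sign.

W ≈ 9.35×10⁻⁵ J

Magnetic moment m = IA = Iπa² = (2.16)·π·(0.00490)² = 1.629×10⁻⁴ A·m².
W_ext = ΔU = −mB cosθ₂ + mB cosθ₁ = mB(cosθ₁ − cosθ₂).
W = (1.629×10⁻⁴)(0.321)·(cos38° − cos180°) = (5.229×10⁻⁵)·(+1.7880) = 9.350×10⁻⁵ J.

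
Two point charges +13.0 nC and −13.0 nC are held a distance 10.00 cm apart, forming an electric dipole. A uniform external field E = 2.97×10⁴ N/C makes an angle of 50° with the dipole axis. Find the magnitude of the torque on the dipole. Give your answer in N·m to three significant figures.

τ ≈ 2.96×10⁻⁵ N·m

Dipole moment p = qd = (1.30×10⁻⁸ C)(0.100 m) = 1.30×10⁻⁹ C·m.
Torque on an electric dipole: τ = pE sinθ.
τ = (1.30×10⁻⁹)(2.97×10⁴)·sin50° = 2.958×10⁻⁵ N·m.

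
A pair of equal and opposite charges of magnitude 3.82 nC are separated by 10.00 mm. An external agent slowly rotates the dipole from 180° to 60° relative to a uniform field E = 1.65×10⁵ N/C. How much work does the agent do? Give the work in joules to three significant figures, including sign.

W ≈ -9.45×10⁻⁶ J

Dipole moment p = qd = (3.82×10⁻⁹ C)(0.0100 m) = 3.82×10⁻¹¹ C·m.
W_ext = ΔU = U(θ₂) − U(θ₁) = −pE cosθ₂ − (−pE cosθ₁) = pE(cosθ₁ − cosθ₂).
W = (3.82×10⁻¹¹)(1.65×10⁵)·(cos180° − cos60°) = (6.303×10⁻⁶)·(-1.5000) = -9.454×10⁻⁶ J.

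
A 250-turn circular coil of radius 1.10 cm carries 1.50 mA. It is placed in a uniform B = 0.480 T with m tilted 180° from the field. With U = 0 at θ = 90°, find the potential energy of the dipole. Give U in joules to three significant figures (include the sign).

m = NIA = NIπa² = 250·(0.00150)·π·(0.0110)² = 1.425×10⁻⁴ A·m².
U = −m·B = −mB cosθ.
U = −(1.425×10⁻⁴)(0.480)·cos180° = 6.840×10⁻⁵ J.

U ≈ 6.84×10⁻⁵ J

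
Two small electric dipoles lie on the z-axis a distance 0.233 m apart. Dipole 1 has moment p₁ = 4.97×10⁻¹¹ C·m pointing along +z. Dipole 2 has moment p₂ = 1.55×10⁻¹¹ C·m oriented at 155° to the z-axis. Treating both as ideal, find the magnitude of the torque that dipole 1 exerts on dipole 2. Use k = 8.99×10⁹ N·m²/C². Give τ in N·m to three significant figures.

The second dipole sits on the axis of the first, so the field there is axial: E₁ = 2kp₁/r³ along +z.
E₁ = 2(8.99×10⁹)(4.97×10⁻¹¹)/(0.233)³ = 70.64 N/C.
Torque on the second dipole: τ = p₂ E₁ sinθ.
τ = (1.55×10⁻¹¹)(70.64)·sin155° = 4.628×10⁻¹⁰ N·m.

τ ≈ 4.63×10⁻¹⁰ N·m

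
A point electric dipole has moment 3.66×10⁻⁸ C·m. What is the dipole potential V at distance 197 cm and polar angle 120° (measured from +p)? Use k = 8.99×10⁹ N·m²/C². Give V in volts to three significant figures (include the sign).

V ≈ -42.4 V

The dipole potential is V = kp cosθ / r².
V = (8.99×10⁹)(3.66×10⁻⁸)·cos120° / (1.97)² = -42.39 V.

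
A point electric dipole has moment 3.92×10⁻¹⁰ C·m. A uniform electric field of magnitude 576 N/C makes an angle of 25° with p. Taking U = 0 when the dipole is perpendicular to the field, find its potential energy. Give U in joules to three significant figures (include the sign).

U = −p·E = −pE cosθ.
U = −(3.92×10⁻¹⁰)(576)·cos25° = -2.046×10⁻⁷ J.

U ≈ -2.05×10⁻⁷ J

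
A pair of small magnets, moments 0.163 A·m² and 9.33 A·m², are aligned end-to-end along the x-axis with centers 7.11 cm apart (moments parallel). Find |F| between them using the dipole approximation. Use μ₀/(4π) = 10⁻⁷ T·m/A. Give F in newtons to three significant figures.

On-axis B of dipole 1: B = (μ₀/4π)·2m₁/r³. Force on dipole 2: F = m₂·dB/dr.
dB/dr = −(μ₀/4π)·6m₁/r⁴, so |F| = (μ₀/4π)·6m₁m₂/r⁴.
F = 6(10⁻⁷)(0.163)(9.33)/(0.0711)⁴ = 0.03571 N.

F ≈ 0.0357 N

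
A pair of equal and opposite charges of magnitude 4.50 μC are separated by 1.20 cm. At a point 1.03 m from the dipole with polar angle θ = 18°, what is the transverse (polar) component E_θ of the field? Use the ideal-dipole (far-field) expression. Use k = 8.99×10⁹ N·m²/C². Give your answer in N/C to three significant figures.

Dipole moment p = qd = (4.50×10⁻⁶ C)(0.0120 m) = 5.40×10⁻⁸ C·m.
For a dipole, E_θ = (kp sinθ)/r³.
kp/r³ = (8.99×10⁹)(5.40×10⁻⁸)/(1.03)³ = 444.3 N/C.
E_θ = 444.3·sin18° = 137.3 N/C.

E_θ ≈ 137 N/C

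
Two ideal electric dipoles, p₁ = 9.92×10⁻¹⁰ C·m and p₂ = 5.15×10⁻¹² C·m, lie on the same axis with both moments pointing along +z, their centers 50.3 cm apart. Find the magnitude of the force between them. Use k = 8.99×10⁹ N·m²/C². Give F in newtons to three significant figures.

F ≈ 4.30×10⁻⁹ N

On-axis field of dipole 1 at distance r: E = 2kp₁/r³. Force on dipole 2 is F = p₂·dE/dr (gradient along axis).
dE/dr = −6kp₁/r⁴, so |F| = 6kp₁p₂/r⁴ (attractive for aligned moments).
F = 6(8.99×10⁹)(9.92×10⁻¹⁰)(5.15×10⁻¹²)/(0.503)⁴ = 4.305×10⁻⁹ N.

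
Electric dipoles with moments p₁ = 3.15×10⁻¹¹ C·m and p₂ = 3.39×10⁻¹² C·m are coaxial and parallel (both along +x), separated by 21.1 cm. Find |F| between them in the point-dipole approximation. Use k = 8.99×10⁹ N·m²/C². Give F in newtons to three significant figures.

F ≈ 2.91×10⁻⁹ N

On-axis field of dipole 1 at distance r: E = 2kp₁/r³. Force on dipole 2 is F = p₂·dE/dr (gradient along axis).
dE/dr = −6kp₁/r⁴, so |F| = 6kp₁p₂/r⁴ (attractive for aligned moments).
F = 6(8.99×10⁹)(3.15×10⁻¹¹)(3.39×10⁻¹²)/(0.211)⁴ = 2.906×10⁻⁹ N.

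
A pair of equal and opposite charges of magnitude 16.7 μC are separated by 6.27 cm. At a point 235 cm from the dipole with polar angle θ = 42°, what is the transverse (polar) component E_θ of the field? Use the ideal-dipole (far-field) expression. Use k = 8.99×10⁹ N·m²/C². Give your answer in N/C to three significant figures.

Dipole moment p = qd = (1.67×10⁻⁵ C)(0.0627 m) = 1.047×10⁻⁶ C·m.
For a dipole, E_θ = (kp sinθ)/r³.
kp/r³ = (8.99×10⁹)(1.047×10⁻⁶)/(2.35)³ = 725.3 N/C.
E_θ = 725.3·sin42° = 485.3 N/C.

E_θ ≈ 485 N/C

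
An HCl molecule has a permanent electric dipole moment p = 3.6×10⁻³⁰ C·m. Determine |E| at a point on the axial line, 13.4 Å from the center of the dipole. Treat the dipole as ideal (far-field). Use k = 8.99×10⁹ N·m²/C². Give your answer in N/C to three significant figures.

E ≈ 2.69×10⁷ N/C

On the dipole axis E = 2kp/r³.
E = 2·(8.99×10⁹)(3.60×10⁻³⁰) / (1.34×10⁻⁹)³ = 2.690×10⁷ N/C.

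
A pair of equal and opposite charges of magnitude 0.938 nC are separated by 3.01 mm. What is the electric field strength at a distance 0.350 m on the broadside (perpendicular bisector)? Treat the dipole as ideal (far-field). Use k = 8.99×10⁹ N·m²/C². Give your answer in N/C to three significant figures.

Dipole moment p = qd = (9.38×10⁻¹⁰ C)(0.00301 m) = 2.823×10⁻¹² C·m.
In the equatorial plane E = kp/r³.
E = (8.99×10⁹)(2.823×10⁻¹²) / (0.350)³ = 0.5919 N/C.

E ≈ 0.592 N/C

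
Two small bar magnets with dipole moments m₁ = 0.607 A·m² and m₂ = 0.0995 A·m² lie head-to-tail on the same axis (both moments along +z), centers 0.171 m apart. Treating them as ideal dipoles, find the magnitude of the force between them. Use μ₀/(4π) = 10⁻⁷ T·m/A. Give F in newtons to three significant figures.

On-axis B of dipole 1: B = (μ₀/4π)·2m₁/r³. Force on dipole 2: F = m₂·dB/dr.
dB/dr = −(μ₀/4π)·6m₁/r⁴, so |F| = (μ₀/4π)·6m₁m₂/r⁴.
F = 6(10⁻⁷)(0.607)(0.0995)/(0.171)⁴ = 4.238×10⁻⁵ N.

F ≈ 4.24×10⁻⁵ N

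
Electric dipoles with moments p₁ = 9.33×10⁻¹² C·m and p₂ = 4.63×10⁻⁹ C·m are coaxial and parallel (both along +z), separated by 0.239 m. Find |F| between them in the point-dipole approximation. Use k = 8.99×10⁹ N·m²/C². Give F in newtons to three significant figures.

F ≈ 7.14×10⁻⁷ N

On-axis field of dipole 1 at distance r: E = 2kp₁/r³. Force on dipole 2 is F = p₂·dE/dr (gradient along axis).
dE/dr = −6kp₁/r⁴, so |F| = 6kp₁p₂/r⁴ (attractive for aligned moments).
F = 6(8.99×10⁹)(9.33×10⁻¹²)(4.63×10⁻⁹)/(0.239)⁴ = 7.141×10⁻⁷ N.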